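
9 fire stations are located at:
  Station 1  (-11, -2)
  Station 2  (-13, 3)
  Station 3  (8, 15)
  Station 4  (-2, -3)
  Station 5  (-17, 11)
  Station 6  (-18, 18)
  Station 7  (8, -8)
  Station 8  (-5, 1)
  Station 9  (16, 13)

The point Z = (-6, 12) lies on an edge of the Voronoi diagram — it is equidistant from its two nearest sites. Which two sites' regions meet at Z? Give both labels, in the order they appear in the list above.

Station 5 and Station 8

Squared distances from Z to each site:
d²(Z, Station 1) = (-6−(-11))² + (12−(-2))² = 25 + 196 = 221
d²(Z, Station 2) = (-6−(-13))² + (12−3)² = 49 + 81 = 130
d²(Z, Station 3) = (-6−8)² + (12−15)² = 196 + 9 = 205
d²(Z, Station 4) = (-6−(-2))² + (12−(-3))² = 16 + 225 = 241
d²(Z, Station 5) = (-6−(-17))² + (12−11)² = 121 + 1 = 122
d²(Z, Station 6) = (-6−(-18))² + (12−18)² = 144 + 36 = 180
d²(Z, Station 7) = (-6−8)² + (12−(-8))² = 196 + 400 = 596
d²(Z, Station 8) = (-6−(-5))² + (12−1)² = 1 + 121 = 122
d²(Z, Station 9) = (-6−16)² + (12−13)² = 484 + 1 = 485
Z is equidistant from Station 5 and Station 8 (both at squared distance 122), and every other site is strictly farther — so Z lies on the Station 5–Station 8 Voronoi edge.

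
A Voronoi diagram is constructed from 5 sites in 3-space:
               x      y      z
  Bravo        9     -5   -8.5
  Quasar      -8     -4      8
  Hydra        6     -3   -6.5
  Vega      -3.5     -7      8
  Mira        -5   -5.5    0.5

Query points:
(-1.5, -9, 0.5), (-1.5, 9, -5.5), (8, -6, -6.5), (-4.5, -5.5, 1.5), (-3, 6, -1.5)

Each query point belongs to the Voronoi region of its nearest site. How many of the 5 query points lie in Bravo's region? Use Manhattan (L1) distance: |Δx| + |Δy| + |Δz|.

1

(-1.5, -9, 0.5) — d to each: Bravo:23.5, Quasar:19, Hydra:20.5, Vega:11.5, Mira:7 → nearest is Mira
(-1.5, 9, -5.5) — d to each: Bravo:27.5, Quasar:33, Hydra:20.5, Vega:31.5, Mira:24 → nearest is Hydra
(8, -6, -6.5) — d to each: Bravo:4, Quasar:32.5, Hydra:5, Vega:27, Mira:20.5 → nearest is Bravo
(-4.5, -5.5, 1.5) — d to each: Bravo:24, Quasar:11.5, Hydra:21, Vega:9, Mira:1.5 → nearest is Mira
(-3, 6, -1.5) — d to each: Bravo:30, Quasar:24.5, Hydra:23, Vega:23, Mira:15.5 → nearest is Mira
1 of the 5 points has Bravo as nearest.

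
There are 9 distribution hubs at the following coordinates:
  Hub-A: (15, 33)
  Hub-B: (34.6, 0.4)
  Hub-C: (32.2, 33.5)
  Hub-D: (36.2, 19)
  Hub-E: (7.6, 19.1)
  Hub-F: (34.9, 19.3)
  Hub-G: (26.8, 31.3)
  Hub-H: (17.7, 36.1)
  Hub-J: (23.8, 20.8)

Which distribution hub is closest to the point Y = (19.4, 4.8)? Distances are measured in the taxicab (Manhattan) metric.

d(Y, Hub-A) = 4.4 + 28.2 = 32.6
d(Y, Hub-B) = 15.2 + 4.4 = 19.6
d(Y, Hub-C) = 12.8 + 28.7 = 41.5
d(Y, Hub-D) = 16.8 + 14.2 = 31
d(Y, Hub-E) = 11.8 + 14.3 = 26.1
d(Y, Hub-F) = 15.5 + 14.5 = 30
d(Y, Hub-G) = 7.4 + 26.5 = 33.9
d(Y, Hub-H) = 1.7 + 31.3 = 33
d(Y, Hub-J) = 4.4 + 16 = 20.4
Hub-B is nearest.

Hub-B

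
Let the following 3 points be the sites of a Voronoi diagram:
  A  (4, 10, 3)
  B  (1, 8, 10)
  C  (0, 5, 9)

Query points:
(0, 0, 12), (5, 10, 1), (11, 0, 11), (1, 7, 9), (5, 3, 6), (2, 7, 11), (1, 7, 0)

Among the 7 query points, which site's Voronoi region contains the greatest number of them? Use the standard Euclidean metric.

C

(0, 0, 12) — d² to each: A:197, B:69, C:34 → nearest is C
(5, 10, 1) — d² to each: A:5, B:101, C:114 → nearest is A
(11, 0, 11) — d² to each: A:213, B:165, C:150 → nearest is C
(1, 7, 9) — d² to each: A:54, B:2, C:5 → nearest is B
(5, 3, 6) — d² to each: A:59, B:57, C:38 → nearest is C
(2, 7, 11) — d² to each: A:77, B:3, C:12 → nearest is B
(1, 7, 0) — d² to each: A:27, B:101, C:86 → nearest is A
Tally — A:2, B:2, C:3. C captures the most (3).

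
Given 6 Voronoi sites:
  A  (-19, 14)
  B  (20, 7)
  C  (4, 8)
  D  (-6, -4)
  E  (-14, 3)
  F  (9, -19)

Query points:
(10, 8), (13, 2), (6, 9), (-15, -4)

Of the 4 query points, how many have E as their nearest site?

(10, 8) — d² to each: A:877, B:101, C:36, D:400, E:601, F:730 → nearest is C
(13, 2) — d² to each: A:1168, B:74, C:117, D:397, E:730, F:457 → nearest is B
(6, 9) — d² to each: A:650, B:200, C:5, D:313, E:436, F:793 → nearest is C
(-15, -4) — d² to each: A:340, B:1346, C:505, D:81, E:50, F:801 → nearest is E
1 of the 4 points has E as nearest.

1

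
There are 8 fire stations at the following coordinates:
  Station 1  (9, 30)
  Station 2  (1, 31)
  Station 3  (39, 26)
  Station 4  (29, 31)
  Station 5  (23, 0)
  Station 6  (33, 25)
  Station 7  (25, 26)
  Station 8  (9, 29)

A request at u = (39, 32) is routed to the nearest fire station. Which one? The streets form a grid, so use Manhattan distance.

Station 3

d(u, Station 1) = |39−9| + |32−30| = 30 + 2 = 32
d(u, Station 2) = |39−1| + |32−31| = 38 + 1 = 39
d(u, Station 3) = |39−39| + |32−26| = 0 + 6 = 6
d(u, Station 4) = |39−29| + |32−31| = 10 + 1 = 11
d(u, Station 5) = |39−23| + |32−0| = 16 + 32 = 48
d(u, Station 6) = |39−33| + |32−25| = 6 + 7 = 13
d(u, Station 7) = |39−25| + |32−26| = 14 + 6 = 20
d(u, Station 8) = |39−9| + |32−29| = 30 + 3 = 33
Minimum is at Station 3.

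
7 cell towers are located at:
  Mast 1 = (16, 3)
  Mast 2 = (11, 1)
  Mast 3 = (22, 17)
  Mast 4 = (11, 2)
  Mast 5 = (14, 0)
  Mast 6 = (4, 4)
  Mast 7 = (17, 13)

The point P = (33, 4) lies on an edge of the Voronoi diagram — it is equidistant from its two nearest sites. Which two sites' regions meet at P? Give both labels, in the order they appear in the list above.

Squared distances from P to each site:
d²(P, Mast 1) = (33−16)² + (4−3)² = 289 + 1 = 290
d²(P, Mast 2) = (33−11)² + (4−1)² = 484 + 9 = 493
d²(P, Mast 3) = (33−22)² + (4−17)² = 121 + 169 = 290
d²(P, Mast 4) = (33−11)² + (4−2)² = 484 + 4 = 488
d²(P, Mast 5) = (33−14)² + (4−0)² = 361 + 16 = 377
d²(P, Mast 6) = (33−4)² + (4−4)² = 841 + 0 = 841
d²(P, Mast 7) = (33−17)² + (4−13)² = 256 + 81 = 337
P is equidistant from Mast 1 and Mast 3 (both at squared distance 290), and every other site is strictly farther — so P lies on the Mast 1–Mast 3 Voronoi edge.

Mast 1 and Mast 3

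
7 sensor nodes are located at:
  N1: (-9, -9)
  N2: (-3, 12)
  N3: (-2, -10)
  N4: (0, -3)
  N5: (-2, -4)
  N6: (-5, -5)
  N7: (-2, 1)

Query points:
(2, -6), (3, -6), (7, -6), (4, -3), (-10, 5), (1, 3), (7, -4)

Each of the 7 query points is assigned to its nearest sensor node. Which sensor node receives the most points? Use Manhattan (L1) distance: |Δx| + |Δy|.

N4

(2, -6) — d to each: N1:14, N2:23, N3:8, N4:5, N5:6, N6:8, N7:11 → nearest is N4
(3, -6) — d to each: N1:15, N2:24, N3:9, N4:6, N5:7, N6:9, N7:12 → nearest is N4
(7, -6) — d to each: N1:19, N2:28, N3:13, N4:10, N5:11, N6:13, N7:16 → nearest is N4
(4, -3) — d to each: N1:19, N2:22, N3:13, N4:4, N5:7, N6:11, N7:10 → nearest is N4
(-10, 5) — d to each: N1:15, N2:14, N3:23, N4:18, N5:17, N6:15, N7:12 → nearest is N7
(1, 3) — d to each: N1:22, N2:13, N3:16, N4:7, N5:10, N6:14, N7:5 → nearest is N7
(7, -4) — d to each: N1:21, N2:26, N3:15, N4:8, N5:9, N6:13, N7:14 → nearest is N4
Tally — N4:5, N7:2. N4 captures the most (5).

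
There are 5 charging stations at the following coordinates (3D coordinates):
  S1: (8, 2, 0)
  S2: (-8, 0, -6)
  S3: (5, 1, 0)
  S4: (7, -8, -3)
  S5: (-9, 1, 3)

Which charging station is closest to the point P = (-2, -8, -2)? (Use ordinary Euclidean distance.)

Compare squared distances (the ordering matches that of the actual distances):
|PS1|² = (-2−8)² + (-8−2)² + (-2−0)² = 100 + 100 + 4 = 204
|PS2|² = (-2−(-8))² + (-8−0)² + (-2−(-6))² = 36 + 64 + 16 = 116
|PS3|² = (-2−5)² + (-8−1)² + (-2−0)² = 49 + 81 + 4 = 134
|PS4|² = (-2−7)² + (-8−(-8))² + (-2−(-3))² = 81 + 0 + 1 = 82
|PS5|² = (-2−(-9))² + (-8−1)² + (-2−3)² = 49 + 81 + 25 = 155
S4 is nearest.

S4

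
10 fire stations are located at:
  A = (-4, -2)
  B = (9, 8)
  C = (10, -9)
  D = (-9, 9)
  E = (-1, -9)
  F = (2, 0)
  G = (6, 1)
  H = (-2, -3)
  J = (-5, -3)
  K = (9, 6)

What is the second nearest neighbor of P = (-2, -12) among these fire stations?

H

Squared Euclidean distances:
|PA|² = (-2−(-4))² + (-12−(-2))² = 4 + 100 = 104
|PB|² = (-2−9)² + (-12−8)² = 121 + 400 = 521
|PC|² = (-2−10)² + (-12−(-9))² = 144 + 9 = 153
|PD|² = (-2−(-9))² + (-12−9)² = 49 + 441 = 490
|PE|² = (-2−(-1))² + (-12−(-9))² = 1 + 9 = 10
|PF|² = (-2−2)² + (-12−0)² = 16 + 144 = 160
|PG|² = (-2−6)² + (-12−1)² = 64 + 169 = 233
|PH|² = (-2−(-2))² + (-12−(-3))² = 0 + 81 = 81
|PJ|² = (-2−(-5))² + (-12−(-3))² = 9 + 81 = 90
|PK|² = (-2−9)² + (-12−6)² = 121 + 324 = 445
Sorted ascending: E, H, J, … — the second-nearest is H.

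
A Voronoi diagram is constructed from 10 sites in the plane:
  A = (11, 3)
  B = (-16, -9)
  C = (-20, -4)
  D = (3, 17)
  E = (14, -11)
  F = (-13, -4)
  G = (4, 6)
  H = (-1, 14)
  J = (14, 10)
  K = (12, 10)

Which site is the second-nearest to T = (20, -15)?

A

Since √ is increasing, it suffices to compare squared distances:
|TA|² = (20−11)² + (-15−3)² = 81 + 324 = 405
|TB|² = (20−(-16))² + (-15−(-9))² = 1296 + 36 = 1332
|TC|² = (20−(-20))² + (-15−(-4))² = 1600 + 121 = 1721
|TD|² = (20−3)² + (-15−17)² = 289 + 1024 = 1313
|TE|² = (20−14)² + (-15−(-11))² = 36 + 16 = 52
|TF|² = (20−(-13))² + (-15−(-4))² = 1089 + 121 = 1210
|TG|² = (20−4)² + (-15−6)² = 256 + 441 = 697
|TH|² = (20−(-1))² + (-15−14)² = 441 + 841 = 1282
|TJ|² = (20−14)² + (-15−10)² = 36 + 625 = 661
|TK|² = (20−12)² + (-15−10)² = 64 + 625 = 689
Sorted ascending: E, A, J, … — the second-nearest is A.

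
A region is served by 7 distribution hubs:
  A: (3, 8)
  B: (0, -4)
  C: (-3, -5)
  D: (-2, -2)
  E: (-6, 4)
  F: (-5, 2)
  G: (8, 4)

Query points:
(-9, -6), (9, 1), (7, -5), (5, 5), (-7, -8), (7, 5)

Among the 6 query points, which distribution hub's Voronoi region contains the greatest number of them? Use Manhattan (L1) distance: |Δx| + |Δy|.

G

(-9, -6) — d to each: A:26, B:11, C:7, D:11, E:13, F:12, G:27 → nearest is C
(9, 1) — d to each: A:13, B:14, C:18, D:14, E:18, F:15, G:4 → nearest is G
(7, -5) — d to each: A:17, B:8, C:10, D:12, E:22, F:19, G:10 → nearest is B
(5, 5) — d to each: A:5, B:14, C:18, D:14, E:12, F:13, G:4 → nearest is G
(-7, -8) — d to each: A:26, B:11, C:7, D:11, E:13, F:12, G:27 → nearest is C
(7, 5) — d to each: A:7, B:16, C:20, D:16, E:14, F:15, G:2 → nearest is G
Tally — B:1, C:2, G:3. G captures the most (3).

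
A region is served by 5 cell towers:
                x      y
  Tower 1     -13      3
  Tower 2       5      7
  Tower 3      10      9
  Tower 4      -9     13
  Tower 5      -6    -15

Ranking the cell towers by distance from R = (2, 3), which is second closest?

Tower 3

Squared Euclidean distances:
d²(R, Tower 1) = (2−(-13))² + (3−3)² = 225 + 0 = 225
d²(R, Tower 2) = (2−5)² + (3−7)² = 9 + 16 = 25
d²(R, Tower 3) = (2−10)² + (3−9)² = 64 + 36 = 100
d²(R, Tower 4) = (2−(-9))² + (3−13)² = 121 + 100 = 221
d²(R, Tower 5) = (2−(-6))² + (3−(-15))² = 64 + 324 = 388
Sorted ascending: Tower 2, Tower 3, Tower 4, … — the second-nearest is Tower 3.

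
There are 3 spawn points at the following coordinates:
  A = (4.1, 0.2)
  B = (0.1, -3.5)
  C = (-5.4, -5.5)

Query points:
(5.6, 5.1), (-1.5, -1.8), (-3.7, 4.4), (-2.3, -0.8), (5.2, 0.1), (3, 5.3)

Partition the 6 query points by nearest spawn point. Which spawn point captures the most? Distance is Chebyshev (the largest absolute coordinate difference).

(5.6, 5.1) — d to each: A:4.9, B:8.6, C:11 → nearest is A
(-1.5, -1.8) — d to each: A:5.6, B:1.7, C:3.9 → nearest is B
(-3.7, 4.4) — d to each: A:7.8, B:7.9, C:9.9 → nearest is A
(-2.3, -0.8) — d to each: A:6.4, B:2.7, C:4.7 → nearest is B
(5.2, 0.1) — d to each: A:1.1, B:5.1, C:10.6 → nearest is A
(3, 5.3) — d to each: A:5.1, B:8.8, C:10.8 → nearest is A
Tally — A:4, B:2. A captures the most (4).

A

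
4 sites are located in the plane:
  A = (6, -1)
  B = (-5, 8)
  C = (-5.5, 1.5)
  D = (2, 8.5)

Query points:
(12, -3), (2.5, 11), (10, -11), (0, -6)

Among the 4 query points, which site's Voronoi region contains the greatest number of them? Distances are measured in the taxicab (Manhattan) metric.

(12, -3) — d to each: A:8, B:28, C:22, D:21.5 → nearest is A
(2.5, 11) — d to each: A:15.5, B:10.5, C:17.5, D:3 → nearest is D
(10, -11) — d to each: A:14, B:34, C:28, D:27.5 → nearest is A
(0, -6) — d to each: A:11, B:19, C:13, D:16.5 → nearest is A
Tally — A:3, D:1. A captures the most (3).

A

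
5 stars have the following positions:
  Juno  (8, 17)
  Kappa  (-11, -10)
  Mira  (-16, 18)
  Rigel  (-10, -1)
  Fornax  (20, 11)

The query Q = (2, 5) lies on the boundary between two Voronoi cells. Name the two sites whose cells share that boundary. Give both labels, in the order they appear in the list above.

Juno and Rigel

Squared distances from Q to each site:
d²(Q, Juno) = (2−8)² + (5−17)² = 36 + 144 = 180
d²(Q, Kappa) = (2−(-11))² + (5−(-10))² = 169 + 225 = 394
d²(Q, Mira) = (2−(-16))² + (5−18)² = 324 + 169 = 493
d²(Q, Rigel) = (2−(-10))² + (5−(-1))² = 144 + 36 = 180
d²(Q, Fornax) = (2−20)² + (5−11)² = 324 + 36 = 360
Q is equidistant from Juno and Rigel (both at squared distance 180), and every other site is strictly farther — so Q lies on the Juno–Rigel Voronoi edge.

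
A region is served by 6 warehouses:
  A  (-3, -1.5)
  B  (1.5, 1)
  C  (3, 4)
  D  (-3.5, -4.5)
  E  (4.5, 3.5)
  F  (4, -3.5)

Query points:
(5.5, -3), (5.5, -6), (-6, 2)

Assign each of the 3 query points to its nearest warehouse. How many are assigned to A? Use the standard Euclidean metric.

(5.5, -3) — d² to each: A:74.5, B:32, C:55.25, D:83.25, E:43.25, F:2.5 → nearest is F
(5.5, -6) — d² to each: A:92.5, B:65, C:106.25, D:83.25, E:91.25, F:8.5 → nearest is F
(-6, 2) — d² to each: A:21.25, B:57.25, C:85, D:48.5, E:112.5, F:130.25 → nearest is A
1 of the 3 points has A as nearest.

1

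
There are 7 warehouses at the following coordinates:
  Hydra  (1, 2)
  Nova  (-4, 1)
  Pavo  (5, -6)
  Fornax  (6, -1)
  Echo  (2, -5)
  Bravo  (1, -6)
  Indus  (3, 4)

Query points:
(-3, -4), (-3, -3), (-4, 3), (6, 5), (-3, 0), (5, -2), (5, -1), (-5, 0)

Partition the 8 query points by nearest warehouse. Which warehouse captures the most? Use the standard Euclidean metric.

(-3, -4) — d² to each: Hydra:52, Nova:26, Pavo:68, Fornax:90, Echo:26, Bravo:20, Indus:100 → nearest is Bravo
(-3, -3) — d² to each: Hydra:41, Nova:17, Pavo:73, Fornax:85, Echo:29, Bravo:25, Indus:85 → nearest is Nova
(-4, 3) — d² to each: Hydra:26, Nova:4, Pavo:162, Fornax:116, Echo:100, Bravo:106, Indus:50 → nearest is Nova
(6, 5) — d² to each: Hydra:34, Nova:116, Pavo:122, Fornax:36, Echo:116, Bravo:146, Indus:10 → nearest is Indus
(-3, 0) — d² to each: Hydra:20, Nova:2, Pavo:100, Fornax:82, Echo:50, Bravo:52, Indus:52 → nearest is Nova
(5, -2) — d² to each: Hydra:32, Nova:90, Pavo:16, Fornax:2, Echo:18, Bravo:32, Indus:40 → nearest is Fornax
(5, -1) — d² to each: Hydra:25, Nova:85, Pavo:25, Fornax:1, Echo:25, Bravo:41, Indus:29 → nearest is Fornax
(-5, 0) — d² to each: Hydra:40, Nova:2, Pavo:136, Fornax:122, Echo:74, Bravo:72, Indus:80 → nearest is Nova
Tally — Nova:4, Fornax:2, Bravo:1, Indus:1. Nova captures the most (4).

Nova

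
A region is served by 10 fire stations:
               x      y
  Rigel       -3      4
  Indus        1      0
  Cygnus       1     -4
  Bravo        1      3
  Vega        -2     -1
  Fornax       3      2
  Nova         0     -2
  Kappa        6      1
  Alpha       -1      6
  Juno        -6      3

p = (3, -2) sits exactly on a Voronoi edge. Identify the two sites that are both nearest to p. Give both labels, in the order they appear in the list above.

Indus and Cygnus

Squared distances from p to each site:
d²(p, Rigel) = 36 + 36 = 72
d²(p, Indus) = 4 + 4 = 8
d²(p, Cygnus) = 4 + 4 = 8
d²(p, Bravo) = 4 + 25 = 29
d²(p, Vega) = 25 + 1 = 26
d²(p, Fornax) = 0 + 16 = 16
d²(p, Nova) = 9 + 0 = 9
d²(p, Kappa) = 9 + 9 = 18
d²(p, Alpha) = 16 + 64 = 80
d²(p, Juno) = 81 + 25 = 106
p is equidistant from Indus and Cygnus (both at squared distance 8), and every other site is strictly farther — so p lies on the Indus–Cygnus Voronoi edge.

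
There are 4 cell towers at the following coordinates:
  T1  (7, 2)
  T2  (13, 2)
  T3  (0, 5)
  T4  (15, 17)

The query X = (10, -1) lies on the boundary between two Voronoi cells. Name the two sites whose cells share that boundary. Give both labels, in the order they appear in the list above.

Squared distances from X to each site:
|XT1|² = 9 + 9 = 18
|XT2|² = 9 + 9 = 18
|XT3|² = 100 + 36 = 136
|XT4|² = 25 + 324 = 349
X is equidistant from T1 and T2 (both at squared distance 18), and every other site is strictly farther — so X lies on the T1–T2 Voronoi edge.

T1 and T2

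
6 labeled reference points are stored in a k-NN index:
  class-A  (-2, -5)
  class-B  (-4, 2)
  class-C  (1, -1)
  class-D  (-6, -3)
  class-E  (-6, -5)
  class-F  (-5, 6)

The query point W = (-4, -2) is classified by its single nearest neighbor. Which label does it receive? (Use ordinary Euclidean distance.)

Since √ is increasing, it suffices to compare squared distances:
d²(W, class-A) = (-4−(-2))² + (-2−(-5))² = 4 + 9 = 13
d²(W, class-B) = (-4−(-4))² + (-2−2)² = 0 + 16 = 16
d²(W, class-C) = (-4−1)² + (-2−(-1))² = 25 + 1 = 26
d²(W, class-D) = (-4−(-6))² + (-2−(-3))² = 4 + 1 = 5
d²(W, class-E) = (-4−(-6))² + (-2−(-5))² = 4 + 9 = 13
d²(W, class-F) = (-4−(-5))² + (-2−6)² = 1 + 64 = 65
class-D is nearest.

class-D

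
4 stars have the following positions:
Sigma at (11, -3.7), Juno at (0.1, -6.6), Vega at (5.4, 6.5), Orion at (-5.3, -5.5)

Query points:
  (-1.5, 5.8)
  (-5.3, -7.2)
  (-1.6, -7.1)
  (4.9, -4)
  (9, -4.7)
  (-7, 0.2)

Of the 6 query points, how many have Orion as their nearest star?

(-1.5, 5.8) — d² to each: Sigma:246.5, Juno:156.32, Vega:48.1, Orion:142.13 → nearest is Vega
(-5.3, -7.2) — d² to each: Sigma:277.94, Juno:29.52, Vega:302.18, Orion:2.89 → nearest is Orion
(-1.6, -7.1) — d² to each: Sigma:170.32, Juno:3.14, Vega:233.96, Orion:16.25 → nearest is Juno
(4.9, -4) — d² to each: Sigma:37.3, Juno:29.8, Vega:110.5, Orion:106.29 → nearest is Juno
(9, -4.7) — d² to each: Sigma:5, Juno:82.82, Vega:138.4, Orion:205.13 → nearest is Sigma
(-7, 0.2) — d² to each: Sigma:339.21, Juno:96.65, Vega:193.45, Orion:35.38 → nearest is Orion
2 of the 6 points have Orion as nearest.

2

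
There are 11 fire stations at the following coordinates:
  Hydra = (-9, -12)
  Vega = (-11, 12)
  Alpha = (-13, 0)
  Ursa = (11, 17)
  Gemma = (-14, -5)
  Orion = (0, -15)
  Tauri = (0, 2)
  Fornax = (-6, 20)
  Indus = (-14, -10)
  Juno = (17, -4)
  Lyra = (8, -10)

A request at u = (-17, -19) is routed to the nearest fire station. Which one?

Since √ is increasing, it suffices to compare squared distances:
d²(u, Hydra) = 64 + 49 = 113
d²(u, Vega) = 36 + 961 = 997
d²(u, Alpha) = 16 + 361 = 377
d²(u, Ursa) = 784 + 1296 = 2080
d²(u, Gemma) = 9 + 196 = 205
d²(u, Orion) = 289 + 16 = 305
d²(u, Tauri) = 289 + 441 = 730
d²(u, Fornax) = 121 + 1521 = 1642
d²(u, Indus) = 9 + 81 = 90
d²(u, Juno) = 1156 + 225 = 1381
d²(u, Lyra) = 625 + 81 = 706
Indus is nearest.

Indus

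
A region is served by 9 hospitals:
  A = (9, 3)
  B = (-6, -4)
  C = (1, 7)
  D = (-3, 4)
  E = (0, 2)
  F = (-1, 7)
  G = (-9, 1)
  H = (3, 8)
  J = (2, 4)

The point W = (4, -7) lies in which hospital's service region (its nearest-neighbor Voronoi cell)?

E

Compare squared distances (the ordering matches that of the actual distances):
|WA|² = 25 + 100 = 125
|WB|² = 100 + 9 = 109
|WC|² = 9 + 196 = 205
|WD|² = 49 + 121 = 170
|WE|² = 16 + 81 = 97
|WF|² = 25 + 196 = 221
|WG|² = 169 + 64 = 233
|WH|² = 1 + 225 = 226
|WJ|² = 4 + 121 = 125
The smallest is to E, so W lies in the Voronoi region of E.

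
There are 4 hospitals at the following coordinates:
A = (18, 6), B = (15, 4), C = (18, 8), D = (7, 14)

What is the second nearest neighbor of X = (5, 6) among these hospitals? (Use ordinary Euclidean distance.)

B

Since √ is increasing, it suffices to compare squared distances:
|XA|² = (5−18)² + (6−6)² = 169 + 0 = 169
|XB|² = (5−15)² + (6−4)² = 100 + 4 = 104
|XC|² = (5−18)² + (6−8)² = 169 + 4 = 173
|XD|² = (5−7)² + (6−14)² = 4 + 64 = 68
Sorted ascending: D, B, A, … — the second-nearest is B.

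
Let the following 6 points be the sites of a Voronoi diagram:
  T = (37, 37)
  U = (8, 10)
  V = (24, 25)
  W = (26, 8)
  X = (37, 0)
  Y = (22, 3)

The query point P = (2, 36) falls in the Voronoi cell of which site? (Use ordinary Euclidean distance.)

V

Since √ is increasing, it suffices to compare squared distances:
|PT|² = (2−37)² + (36−37)² = 1225 + 1 = 1226
|PU|² = (2−8)² + (36−10)² = 36 + 676 = 712
|PV|² = (2−24)² + (36−25)² = 484 + 121 = 605
|PW|² = (2−26)² + (36−8)² = 576 + 784 = 1360
|PX|² = (2−37)² + (36−0)² = 1225 + 1296 = 2521
|PY|² = (2−22)² + (36−3)² = 400 + 1089 = 1489
The smallest is to V, so P lies in the Voronoi region of V.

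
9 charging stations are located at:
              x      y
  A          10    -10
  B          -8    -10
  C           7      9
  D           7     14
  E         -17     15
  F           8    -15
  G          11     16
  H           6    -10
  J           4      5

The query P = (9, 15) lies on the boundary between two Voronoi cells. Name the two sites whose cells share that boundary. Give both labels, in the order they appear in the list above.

Squared distances from P to each site:
|PA|² = 1 + 625 = 626
|PB|² = 289 + 625 = 914
|PC|² = 4 + 36 = 40
|PD|² = 4 + 1 = 5
|PE|² = 676 + 0 = 676
|PF|² = 1 + 900 = 901
|PG|² = 4 + 1 = 5
|PH|² = 9 + 625 = 634
|PJ|² = 25 + 100 = 125
P is equidistant from D and G (both at squared distance 5), and every other site is strictly farther — so P lies on the D–G Voronoi edge.

D and G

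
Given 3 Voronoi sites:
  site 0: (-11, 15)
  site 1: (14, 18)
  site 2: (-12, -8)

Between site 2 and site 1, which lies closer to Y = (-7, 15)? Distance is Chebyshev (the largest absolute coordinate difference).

site 1

d(Y, site 2) = max(5, 23) = 23
d(Y, site 1) = max(21, 3) = 21
23 > 21, so site 1 is closer.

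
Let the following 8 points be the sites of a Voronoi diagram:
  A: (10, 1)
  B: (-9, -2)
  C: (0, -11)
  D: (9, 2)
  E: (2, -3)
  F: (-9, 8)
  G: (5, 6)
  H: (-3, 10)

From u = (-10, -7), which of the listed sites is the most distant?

Since √ is increasing, it suffices to compare squared distances:
|uA|² = 400 + 64 = 464
|uB|² = 1 + 25 = 26
|uC|² = 100 + 16 = 116
|uD|² = 361 + 81 = 442
|uE|² = 144 + 16 = 160
|uF|² = 1 + 225 = 226
|uG|² = 225 + 169 = 394
|uH|² = 49 + 289 = 338
The largest is to A.

A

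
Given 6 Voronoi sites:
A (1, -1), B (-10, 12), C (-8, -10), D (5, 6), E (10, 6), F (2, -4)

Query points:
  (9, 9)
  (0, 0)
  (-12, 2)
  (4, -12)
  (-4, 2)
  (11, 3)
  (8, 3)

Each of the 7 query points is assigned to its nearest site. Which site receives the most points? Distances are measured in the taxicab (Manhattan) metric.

(9, 9) — d to each: A:18, B:22, C:36, D:7, E:4, F:20 → nearest is E
(0, 0) — d to each: A:2, B:22, C:18, D:11, E:16, F:6 → nearest is A
(-12, 2) — d to each: A:16, B:12, C:16, D:21, E:26, F:20 → nearest is B
(4, -12) — d to each: A:14, B:38, C:14, D:19, E:24, F:10 → nearest is F
(-4, 2) — d to each: A:8, B:16, C:16, D:13, E:18, F:12 → nearest is A
(11, 3) — d to each: A:14, B:30, C:32, D:9, E:4, F:16 → nearest is E
(8, 3) — d to each: A:11, B:27, C:29, D:6, E:5, F:13 → nearest is E
Tally — A:2, B:1, E:3, F:1. E captures the most (3).

E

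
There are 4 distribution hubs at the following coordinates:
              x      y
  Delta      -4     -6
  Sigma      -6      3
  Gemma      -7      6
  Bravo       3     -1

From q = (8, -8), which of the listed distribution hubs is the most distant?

Compare squared distances (the ordering matches that of the actual distances):
d²(q, Delta) = (8−(-4))² + (-8−(-6))² = 144 + 4 = 148
d²(q, Sigma) = (8−(-6))² + (-8−3)² = 196 + 121 = 317
d²(q, Gemma) = (8−(-7))² + (-8−6)² = 225 + 196 = 421
d²(q, Bravo) = (8−3)² + (-8−(-1))² = 25 + 49 = 74
The largest is to Gemma.

Gemma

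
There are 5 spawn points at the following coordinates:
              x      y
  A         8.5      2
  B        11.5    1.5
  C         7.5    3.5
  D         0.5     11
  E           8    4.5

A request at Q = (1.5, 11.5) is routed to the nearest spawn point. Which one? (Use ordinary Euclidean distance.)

D

Since √ is increasing, it suffices to compare squared distances:
|QA|² = (1.5−8.5)² + (11.5−2)² = 49 + 90.25 = 139.25
|QB|² = (1.5−11.5)² + (11.5−1.5)² = 100 + 100 = 200
|QC|² = (1.5−7.5)² + (11.5−3.5)² = 36 + 64 = 100
|QD|² = (1.5−0.5)² + (11.5−11)² = 1 + 0.25 = 1.25
|QE|² = (1.5−8)² + (11.5−4.5)² = 42.25 + 49 = 91.25
The smallest is to D, so Q lies in the Voronoi region of D.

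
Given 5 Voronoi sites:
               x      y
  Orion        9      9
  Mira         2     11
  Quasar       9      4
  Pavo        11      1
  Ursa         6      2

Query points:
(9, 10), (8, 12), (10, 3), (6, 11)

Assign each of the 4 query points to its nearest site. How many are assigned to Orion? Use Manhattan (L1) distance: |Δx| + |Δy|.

2

(9, 10) — d to each: Orion:1, Mira:8, Quasar:6, Pavo:11, Ursa:11 → nearest is Orion
(8, 12) — d to each: Orion:4, Mira:7, Quasar:9, Pavo:14, Ursa:12 → nearest is Orion
(10, 3) — d to each: Orion:7, Mira:16, Quasar:2, Pavo:3, Ursa:5 → nearest is Quasar
(6, 11) — d to each: Orion:5, Mira:4, Quasar:10, Pavo:15, Ursa:9 → nearest is Mira
2 of the 4 points have Orion as nearest.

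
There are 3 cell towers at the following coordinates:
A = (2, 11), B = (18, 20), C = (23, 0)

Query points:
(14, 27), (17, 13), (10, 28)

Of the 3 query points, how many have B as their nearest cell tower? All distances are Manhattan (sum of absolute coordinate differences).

3

(14, 27) — d to each: A:28, B:11, C:36 → nearest is B
(17, 13) — d to each: A:17, B:8, C:19 → nearest is B
(10, 28) — d to each: A:25, B:16, C:41 → nearest is B
3 of the 3 points have B as nearest.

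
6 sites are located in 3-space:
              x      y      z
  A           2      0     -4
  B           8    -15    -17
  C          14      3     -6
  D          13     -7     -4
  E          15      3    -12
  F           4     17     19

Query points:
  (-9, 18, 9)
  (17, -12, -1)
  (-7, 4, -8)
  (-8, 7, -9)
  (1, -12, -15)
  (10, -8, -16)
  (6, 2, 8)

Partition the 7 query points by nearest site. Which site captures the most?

(-9, 18, 9) — d² to each: A:614, B:2054, C:979, D:1278, E:1242, F:270 → nearest is F
(17, -12, -1) — d² to each: A:378, B:346, C:259, D:50, E:350, F:1410 → nearest is D
(-7, 4, -8) — d² to each: A:113, B:667, C:446, D:537, E:501, F:1019 → nearest is A
(-8, 7, -9) — d² to each: A:174, B:804, C:509, D:662, E:554, F:1028 → nearest is A
(1, -12, -15) — d² to each: A:266, B:62, C:475, D:290, E:430, F:2006 → nearest is B
(10, -8, -16) — d² to each: A:272, B:54, C:237, D:154, E:162, F:1886 → nearest is B
(6, 2, 8) — d² to each: A:164, B:918, C:261, D:274, E:482, F:350 → nearest is A
Tally — A:3, B:2, D:1, F:1. A captures the most (3).

A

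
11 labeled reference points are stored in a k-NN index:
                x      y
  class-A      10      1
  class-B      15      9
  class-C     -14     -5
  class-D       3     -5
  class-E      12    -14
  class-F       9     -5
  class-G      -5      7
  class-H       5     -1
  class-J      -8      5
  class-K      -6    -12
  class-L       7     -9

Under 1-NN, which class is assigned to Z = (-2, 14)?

Compare squared distances (the ordering matches that of the actual distances):
d²(Z, class-A) = (-2−10)² + (14−1)² = 144 + 169 = 313
d²(Z, class-B) = (-2−15)² + (14−9)² = 289 + 25 = 314
d²(Z, class-C) = (-2−(-14))² + (14−(-5))² = 144 + 361 = 505
d²(Z, class-D) = (-2−3)² + (14−(-5))² = 25 + 361 = 386
d²(Z, class-E) = (-2−12)² + (14−(-14))² = 196 + 784 = 980
d²(Z, class-F) = (-2−9)² + (14−(-5))² = 121 + 361 = 482
d²(Z, class-G) = (-2−(-5))² + (14−7)² = 9 + 49 = 58
d²(Z, class-H) = (-2−5)² + (14−(-1))² = 49 + 225 = 274
d²(Z, class-J) = (-2−(-8))² + (14−5)² = 36 + 81 = 117
d²(Z, class-K) = (-2−(-6))² + (14−(-12))² = 16 + 676 = 692
d²(Z, class-L) = (-2−7)² + (14−(-9))² = 81 + 529 = 610
The smallest is to class-G, so Z lies in the Voronoi region of class-G.

class-G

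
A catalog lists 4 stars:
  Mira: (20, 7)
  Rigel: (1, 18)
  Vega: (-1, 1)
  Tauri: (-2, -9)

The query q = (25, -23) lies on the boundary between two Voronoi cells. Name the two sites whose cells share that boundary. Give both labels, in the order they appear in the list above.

Squared distances from q to each site:
d²(q, Mira) = (25−20)² + (-23−7)² = 25 + 900 = 925
d²(q, Rigel) = (25−1)² + (-23−18)² = 576 + 1681 = 2257
d²(q, Vega) = (25−(-1))² + (-23−1)² = 676 + 576 = 1252
d²(q, Tauri) = (25−(-2))² + (-23−(-9))² = 729 + 196 = 925
q is equidistant from Mira and Tauri (both at squared distance 925), and every other site is strictly farther — so q lies on the Mira–Tauri Voronoi edge.

Mira and Tauri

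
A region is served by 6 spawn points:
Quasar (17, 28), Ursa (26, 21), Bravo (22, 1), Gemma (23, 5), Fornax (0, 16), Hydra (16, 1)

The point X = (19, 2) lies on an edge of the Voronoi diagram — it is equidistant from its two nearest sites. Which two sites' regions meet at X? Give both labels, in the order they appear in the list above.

Squared distances from X to each site:
d²(X, Quasar) = (19−17)² + (2−28)² = 4 + 676 = 680
d²(X, Ursa) = (19−26)² + (2−21)² = 49 + 361 = 410
d²(X, Bravo) = (19−22)² + (2−1)² = 9 + 1 = 10
d²(X, Gemma) = (19−23)² + (2−5)² = 16 + 9 = 25
d²(X, Fornax) = (19−0)² + (2−16)² = 361 + 196 = 557
d²(X, Hydra) = (19−16)² + (2−1)² = 9 + 1 = 10
X is equidistant from Bravo and Hydra (both at squared distance 10), and every other site is strictly farther — so X lies on the Bravo–Hydra Voronoi edge.

Bravo and Hydra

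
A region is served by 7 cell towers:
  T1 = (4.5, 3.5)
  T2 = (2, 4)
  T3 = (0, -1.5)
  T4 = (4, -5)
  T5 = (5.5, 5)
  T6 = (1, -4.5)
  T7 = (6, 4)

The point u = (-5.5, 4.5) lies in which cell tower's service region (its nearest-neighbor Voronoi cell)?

T2

Since √ is increasing, it suffices to compare squared distances:
|uT1|² = (-5.5−4.5)² + (4.5−3.5)² = 100 + 1 = 101
|uT2|² = (-5.5−2)² + (4.5−4)² = 56.25 + 0.25 = 56.5
|uT3|² = (-5.5−0)² + (4.5−(-1.5))² = 30.25 + 36 = 66.25
|uT4|² = (-5.5−4)² + (4.5−(-5))² = 90.25 + 90.25 = 180.5
|uT5|² = (-5.5−5.5)² + (4.5−5)² = 121 + 0.25 = 121.25
|uT6|² = (-5.5−1)² + (4.5−(-4.5))² = 42.25 + 81 = 123.25
|uT7|² = (-5.5−6)² + (4.5−4)² = 132.25 + 0.25 = 132.5
T2 is nearest.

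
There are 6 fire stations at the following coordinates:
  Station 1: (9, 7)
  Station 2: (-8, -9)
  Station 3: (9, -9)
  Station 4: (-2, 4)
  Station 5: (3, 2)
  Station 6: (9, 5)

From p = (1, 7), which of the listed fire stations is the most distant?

Since √ is increasing, it suffices to compare squared distances:
d²(p, Station 1) = (1−9)² + (7−7)² = 64 + 0 = 64
d²(p, Station 2) = (1−(-8))² + (7−(-9))² = 81 + 256 = 337
d²(p, Station 3) = (1−9)² + (7−(-9))² = 64 + 256 = 320
d²(p, Station 4) = (1−(-2))² + (7−4)² = 9 + 9 = 18
d²(p, Station 5) = (1−3)² + (7−2)² = 4 + 25 = 29
d²(p, Station 6) = (1−9)² + (7−5)² = 64 + 4 = 68
The largest is to Station 2.

Station 2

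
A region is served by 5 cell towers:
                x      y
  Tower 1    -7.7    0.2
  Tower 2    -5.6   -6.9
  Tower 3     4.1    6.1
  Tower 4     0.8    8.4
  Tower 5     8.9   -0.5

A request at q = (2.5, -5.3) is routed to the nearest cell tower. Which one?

Tower 5

Since √ is increasing, it suffices to compare squared distances:
d²(q, Tower 1) = (2.5−(-7.7))² + (-5.3−0.2)² = 104.04 + 30.25 = 134.29
d²(q, Tower 2) = (2.5−(-5.6))² + (-5.3−(-6.9))² = 65.61 + 2.56 = 68.17
d²(q, Tower 3) = (2.5−4.1)² + (-5.3−6.1)² = 2.56 + 129.96 = 132.52
d²(q, Tower 4) = (2.5−0.8)² + (-5.3−8.4)² = 2.89 + 187.69 = 190.58
d²(q, Tower 5) = (2.5−8.9)² + (-5.3−(-0.5))² = 40.96 + 23.04 = 64
Minimum is at Tower 5.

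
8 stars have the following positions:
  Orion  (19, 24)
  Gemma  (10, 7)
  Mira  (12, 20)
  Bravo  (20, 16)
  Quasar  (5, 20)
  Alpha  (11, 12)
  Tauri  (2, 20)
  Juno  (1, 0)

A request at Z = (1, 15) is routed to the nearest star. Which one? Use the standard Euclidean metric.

Tauri

Compare squared distances (the ordering matches that of the actual distances):
d²(Z, Orion) = 324 + 81 = 405
d²(Z, Gemma) = 81 + 64 = 145
d²(Z, Mira) = 121 + 25 = 146
d²(Z, Bravo) = 361 + 1 = 362
d²(Z, Quasar) = 16 + 25 = 41
d²(Z, Alpha) = 100 + 9 = 109
d²(Z, Tauri) = 1 + 25 = 26
d²(Z, Juno) = 0 + 225 = 225
Tauri is nearest.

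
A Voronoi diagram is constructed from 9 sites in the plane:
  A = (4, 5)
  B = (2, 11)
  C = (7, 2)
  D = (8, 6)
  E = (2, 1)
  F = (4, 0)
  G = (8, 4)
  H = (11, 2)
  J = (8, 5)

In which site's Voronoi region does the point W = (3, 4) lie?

Squared Euclidean distances:
|WA|² = 1 + 1 = 2
|WB|² = 1 + 49 = 50
|WC|² = 16 + 4 = 20
|WD|² = 25 + 4 = 29
|WE|² = 1 + 9 = 10
|WF|² = 1 + 16 = 17
|WG|² = 25 + 0 = 25
|WH|² = 64 + 4 = 68
|WJ|² = 25 + 1 = 26
A is nearest.

A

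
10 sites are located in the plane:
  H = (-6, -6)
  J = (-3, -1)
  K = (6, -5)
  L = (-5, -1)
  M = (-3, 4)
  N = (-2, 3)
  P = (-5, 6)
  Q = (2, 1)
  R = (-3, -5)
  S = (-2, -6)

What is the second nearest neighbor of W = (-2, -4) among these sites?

S

Compare squared distances (the ordering matches that of the actual distances):
|WH|² = 16 + 4 = 20
|WJ|² = 1 + 9 = 10
|WK|² = 64 + 1 = 65
|WL|² = 9 + 9 = 18
|WM|² = 1 + 64 = 65
|WN|² = 0 + 49 = 49
|WP|² = 9 + 100 = 109
|WQ|² = 16 + 25 = 41
|WR|² = 1 + 1 = 2
|WS|² = 0 + 4 = 4
Sorted ascending: R, S, J, … — the second-nearest is S.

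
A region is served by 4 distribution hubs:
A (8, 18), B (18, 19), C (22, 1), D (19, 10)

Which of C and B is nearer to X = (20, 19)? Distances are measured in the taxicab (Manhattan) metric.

d(X,C) = |20−22| + |19−1| = 2 + 18 = 20
d(X,B) = |20−18| + |19−19| = 2 + 0 = 2
20 > 2, so B is closer.

B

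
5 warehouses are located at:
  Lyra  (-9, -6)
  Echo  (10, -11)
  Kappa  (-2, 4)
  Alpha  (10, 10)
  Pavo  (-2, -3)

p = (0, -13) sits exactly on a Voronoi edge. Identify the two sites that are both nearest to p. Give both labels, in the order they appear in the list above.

Squared distances from p to each site:
d²(p, Lyra) = (0−(-9))² + (-13−(-6))² = 81 + 49 = 130
d²(p, Echo) = (0−10)² + (-13−(-11))² = 100 + 4 = 104
d²(p, Kappa) = (0−(-2))² + (-13−4)² = 4 + 289 = 293
d²(p, Alpha) = (0−10)² + (-13−10)² = 100 + 529 = 629
d²(p, Pavo) = (0−(-2))² + (-13−(-3))² = 4 + 100 = 104
p is equidistant from Echo and Pavo (both at squared distance 104), and every other site is strictly farther — so p lies on the Echo–Pavo Voronoi edge.

Echo and Pavo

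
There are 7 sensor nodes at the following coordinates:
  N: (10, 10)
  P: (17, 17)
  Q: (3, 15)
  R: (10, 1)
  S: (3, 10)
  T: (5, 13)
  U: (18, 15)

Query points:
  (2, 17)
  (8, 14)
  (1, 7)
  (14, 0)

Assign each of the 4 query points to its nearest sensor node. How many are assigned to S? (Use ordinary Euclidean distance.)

(2, 17) — d² to each: N:113, P:225, Q:5, R:320, S:50, T:25, U:260 → nearest is Q
(8, 14) — d² to each: N:20, P:90, Q:26, R:173, S:41, T:10, U:101 → nearest is T
(1, 7) — d² to each: N:90, P:356, Q:68, R:117, S:13, T:52, U:353 → nearest is S
(14, 0) — d² to each: N:116, P:298, Q:346, R:17, S:221, T:250, U:241 → nearest is R
1 of the 4 points has S as nearest.

1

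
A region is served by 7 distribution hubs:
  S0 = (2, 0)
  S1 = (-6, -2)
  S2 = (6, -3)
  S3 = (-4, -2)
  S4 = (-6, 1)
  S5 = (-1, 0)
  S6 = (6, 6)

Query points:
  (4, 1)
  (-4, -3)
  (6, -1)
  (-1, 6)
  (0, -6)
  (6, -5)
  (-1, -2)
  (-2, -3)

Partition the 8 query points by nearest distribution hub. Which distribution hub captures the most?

(4, 1) — d² to each: S0:5, S1:109, S2:20, S3:73, S4:100, S5:26, S6:29 → nearest is S0
(-4, -3) — d² to each: S0:45, S1:5, S2:100, S3:1, S4:20, S5:18, S6:181 → nearest is S3
(6, -1) — d² to each: S0:17, S1:145, S2:4, S3:101, S4:148, S5:50, S6:49 → nearest is S2
(-1, 6) — d² to each: S0:45, S1:89, S2:130, S3:73, S4:50, S5:36, S6:49 → nearest is S5
(0, -6) — d² to each: S0:40, S1:52, S2:45, S3:32, S4:85, S5:37, S6:180 → nearest is S3
(6, -5) — d² to each: S0:41, S1:153, S2:4, S3:109, S4:180, S5:74, S6:121 → nearest is S2
(-1, -2) — d² to each: S0:13, S1:25, S2:50, S3:9, S4:34, S5:4, S6:113 → nearest is S5
(-2, -3) — d² to each: S0:25, S1:17, S2:64, S3:5, S4:32, S5:10, S6:145 → nearest is S3
Tally — S0:1, S2:2, S3:3, S5:2. S3 captures the most (3).

S3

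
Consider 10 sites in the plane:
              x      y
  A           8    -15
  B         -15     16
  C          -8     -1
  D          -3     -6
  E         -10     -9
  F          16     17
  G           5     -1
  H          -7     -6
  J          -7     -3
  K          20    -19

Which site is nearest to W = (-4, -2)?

J

Since √ is increasing, it suffices to compare squared distances:
|WA|² = (-4−8)² + (-2−(-15))² = 144 + 169 = 313
|WB|² = (-4−(-15))² + (-2−16)² = 121 + 324 = 445
|WC|² = (-4−(-8))² + (-2−(-1))² = 16 + 1 = 17
|WD|² = (-4−(-3))² + (-2−(-6))² = 1 + 16 = 17
|WE|² = (-4−(-10))² + (-2−(-9))² = 36 + 49 = 85
|WF|² = (-4−16)² + (-2−17)² = 400 + 361 = 761
|WG|² = (-4−5)² + (-2−(-1))² = 81 + 1 = 82
|WH|² = (-4−(-7))² + (-2−(-6))² = 9 + 16 = 25
|WJ|² = (-4−(-7))² + (-2−(-3))² = 9 + 1 = 10
|WK|² = (-4−20)² + (-2−(-19))² = 576 + 289 = 865
Minimum is at J.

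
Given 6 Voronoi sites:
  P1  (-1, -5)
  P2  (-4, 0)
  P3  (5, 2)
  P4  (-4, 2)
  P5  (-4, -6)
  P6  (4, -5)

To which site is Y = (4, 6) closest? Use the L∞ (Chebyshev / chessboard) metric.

d(Y,P1) = max(5, 11) = 11
d(Y,P2) = max(8, 6) = 8
d(Y,P3) = max(1, 4) = 4
d(Y,P4) = max(8, 4) = 8
d(Y,P5) = max(8, 12) = 12
d(Y,P6) = max(0, 11) = 11
The smallest is to P3, so Y lies in the Voronoi region of P3.

P3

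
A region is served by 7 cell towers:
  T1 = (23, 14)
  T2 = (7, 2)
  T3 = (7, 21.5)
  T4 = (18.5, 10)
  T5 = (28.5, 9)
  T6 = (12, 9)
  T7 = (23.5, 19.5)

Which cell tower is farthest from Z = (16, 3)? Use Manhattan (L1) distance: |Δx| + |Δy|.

T3

d(Z,T1) = |16−23| + |3−14| = 7 + 11 = 18
d(Z,T2) = |16−7| + |3−2| = 9 + 1 = 10
d(Z,T3) = |16−7| + |3−21.5| = 9 + 18.5 = 27.5
d(Z,T4) = |16−18.5| + |3−10| = 2.5 + 7 = 9.5
d(Z,T5) = |16−28.5| + |3−9| = 12.5 + 6 = 18.5
d(Z,T6) = |16−12| + |3−9| = 4 + 6 = 10
d(Z,T7) = |16−23.5| + |3−19.5| = 7.5 + 16.5 = 24
The largest is to T3.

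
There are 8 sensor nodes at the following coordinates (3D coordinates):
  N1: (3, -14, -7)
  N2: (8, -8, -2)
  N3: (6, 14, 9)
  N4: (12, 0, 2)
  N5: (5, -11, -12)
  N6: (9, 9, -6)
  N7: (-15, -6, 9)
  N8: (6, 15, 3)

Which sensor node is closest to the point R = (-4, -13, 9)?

N7

Since √ is increasing, it suffices to compare squared distances:
|RN1|² = (-4−3)² + (-13−(-14))² + (9−(-7))² = 49 + 1 + 256 = 306
|RN2|² = (-4−8)² + (-13−(-8))² + (9−(-2))² = 144 + 25 + 121 = 290
|RN3|² = (-4−6)² + (-13−14)² + (9−9)² = 100 + 729 + 0 = 829
|RN4|² = (-4−12)² + (-13−0)² + (9−2)² = 256 + 169 + 49 = 474
|RN5|² = (-4−5)² + (-13−(-11))² + (9−(-12))² = 81 + 4 + 441 = 526
|RN6|² = (-4−9)² + (-13−9)² + (9−(-6))² = 169 + 484 + 225 = 878
|RN7|² = (-4−(-15))² + (-13−(-6))² + (9−9)² = 121 + 49 + 0 = 170
|RN8|² = (-4−6)² + (-13−15)² + (9−3)² = 100 + 784 + 36 = 920
The smallest is to N7, so R lies in the Voronoi region of N7.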